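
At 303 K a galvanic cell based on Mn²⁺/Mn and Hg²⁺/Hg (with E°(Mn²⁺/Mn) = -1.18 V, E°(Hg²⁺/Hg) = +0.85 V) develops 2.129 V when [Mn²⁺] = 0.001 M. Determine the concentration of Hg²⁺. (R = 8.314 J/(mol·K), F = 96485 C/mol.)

From the Nernst equation, ln Q = nF(E° − E)/RT = 2×96485×(2.03 − 2.129)/(8.314×303) = -7.584, so Q = 5.09 × 10^-4.
With Q = [Mn²⁺]/[Hg²⁺] and the known concentrations, [Hg²⁺] in the denominator gives [Hg²⁺] = 2.0 M.

2.0 M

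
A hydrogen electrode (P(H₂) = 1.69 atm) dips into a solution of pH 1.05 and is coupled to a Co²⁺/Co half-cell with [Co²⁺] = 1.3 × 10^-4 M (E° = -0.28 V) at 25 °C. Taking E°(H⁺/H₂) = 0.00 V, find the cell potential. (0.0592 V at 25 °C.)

0.33 V

The hydrogen couple is the cathode, so E°_cell = 0.28 V; n = 2.
[H⁺] = 10^(−1.05) = 0.089 M, and Q = [Co²⁺]·P(H₂) / [H⁺]^2 = 0.0277.
E = E° − (0.0592/2) log Q = 0.28 − (0.0592/2)(-1.558) = 0.326 V.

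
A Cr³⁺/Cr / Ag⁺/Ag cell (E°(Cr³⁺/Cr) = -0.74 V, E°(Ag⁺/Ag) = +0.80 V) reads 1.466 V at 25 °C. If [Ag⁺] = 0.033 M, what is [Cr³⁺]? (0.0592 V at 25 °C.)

From the Nernst equation, log Q = n(E° − E)/0.0592 = 3(1.54 − 1.466)/0.0592 = 3.750, so Q = 5620.
With Q = [Cr³⁺]/[Ag⁺]^3 and the known concentrations, [Cr³⁺] in the numerator gives [Cr³⁺] = 0.2 M.

0.2 M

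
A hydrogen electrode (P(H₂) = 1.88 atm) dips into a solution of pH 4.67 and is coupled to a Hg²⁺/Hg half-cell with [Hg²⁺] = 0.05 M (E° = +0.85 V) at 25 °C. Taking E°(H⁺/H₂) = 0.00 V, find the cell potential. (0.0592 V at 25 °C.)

1.10 V

The Hg²⁺/Hg couple is the cathode, so E°_cell = 0.85 V; n = 2.
[H⁺] = 10^(−4.67) = 2.1 × 10^-5 M, and Q = [H⁺]^2 / ([Hg²⁺]·P(H₂)) = 4.86 × 10^-9.
E = E° − (0.0592/2) log Q = 0.85 − (0.0592/2)(-8.313) = 1.096 V.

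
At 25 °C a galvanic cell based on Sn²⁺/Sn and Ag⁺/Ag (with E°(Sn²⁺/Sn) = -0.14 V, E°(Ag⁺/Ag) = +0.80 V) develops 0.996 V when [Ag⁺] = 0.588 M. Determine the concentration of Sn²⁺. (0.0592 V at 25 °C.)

0.0044 M

From the Nernst equation, log Q = n(E° − E)/0.0592 = 2(0.94 − 0.996)/0.0592 = -1.892, so Q = 0.0128.
With Q = [Sn²⁺]/[Ag⁺]^2 and the known concentrations, [Sn²⁺] in the numerator gives [Sn²⁺] = 0.0044 M.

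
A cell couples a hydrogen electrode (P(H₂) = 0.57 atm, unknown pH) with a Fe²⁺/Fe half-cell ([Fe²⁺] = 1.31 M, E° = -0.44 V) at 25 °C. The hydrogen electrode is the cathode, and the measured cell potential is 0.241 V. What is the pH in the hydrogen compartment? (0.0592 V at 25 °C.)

E°_cell = 0.44 V and n = 2.
log Q = n(E° − E)/0.0592 = 2×(0.44 − 0.241)/0.0592 = 6.723.
With Q = [Fe²⁺]·P(H₂) / [H⁺]^2, solving for [H⁺] gives log[H⁺] = -3.425, so pH = 3.42.

pH = 3.42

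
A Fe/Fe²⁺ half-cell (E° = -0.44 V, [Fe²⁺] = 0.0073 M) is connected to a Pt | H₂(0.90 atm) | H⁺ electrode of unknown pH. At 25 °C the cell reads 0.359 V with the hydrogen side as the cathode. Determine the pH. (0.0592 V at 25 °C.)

E°_cell = 0.44 V and n = 2.
log Q = n(E° − E)/0.0592 = 2×(0.44 − 0.359)/0.0592 = 2.736.
With Q = [Fe²⁺]·P(H₂) / [H⁺]^2, solving for [H⁺] gives log[H⁺] = -2.459, so pH = 2.46.

pH = 2.46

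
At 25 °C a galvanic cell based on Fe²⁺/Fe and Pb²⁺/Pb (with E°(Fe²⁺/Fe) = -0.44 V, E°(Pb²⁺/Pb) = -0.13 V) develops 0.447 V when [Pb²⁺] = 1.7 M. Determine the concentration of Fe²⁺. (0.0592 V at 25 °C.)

4 × 10^-5 M

From the Nernst equation, log Q = n(E° − E)/0.0592 = 2(0.31 − 0.447)/0.0592 = -4.628, so Q = 2.35 × 10^-5.
With Q = [Fe²⁺]/[Pb²⁺] and the known concentrations, [Fe²⁺] in the numerator gives [Fe²⁺] = 4 × 10^-5 M.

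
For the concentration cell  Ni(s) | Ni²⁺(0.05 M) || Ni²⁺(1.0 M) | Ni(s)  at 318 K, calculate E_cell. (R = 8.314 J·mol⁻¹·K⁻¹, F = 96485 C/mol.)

Both half-cells are Ni²⁺/Ni, so E°_cell = 0. The concentrated side is the cathode; the cell reaction moves Ni²⁺ from high to low concentration with n = 2.
Q = [Ni²⁺]_dilute/[Ni²⁺]_conc = 0.05/1.0 = 0.0500.
E = 0 − (RT/nF) ln Q = −((8.314×318)/(2×96485))(-2.996) = 0.0410 V.

0.041 V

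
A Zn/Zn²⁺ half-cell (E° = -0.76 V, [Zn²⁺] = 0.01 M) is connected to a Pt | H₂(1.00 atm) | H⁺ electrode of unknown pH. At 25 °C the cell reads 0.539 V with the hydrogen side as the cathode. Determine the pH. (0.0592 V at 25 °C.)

pH = 4.73

E°_cell = 0.76 V and n = 2.
log Q = n(E° − E)/0.0592 = 2×(0.76 − 0.539)/0.0592 = 7.466.
With Q = [Zn²⁺]·P(H₂) / [H⁺]^2, solving for [H⁺] gives log[H⁺] = -4.733, so pH = 4.73.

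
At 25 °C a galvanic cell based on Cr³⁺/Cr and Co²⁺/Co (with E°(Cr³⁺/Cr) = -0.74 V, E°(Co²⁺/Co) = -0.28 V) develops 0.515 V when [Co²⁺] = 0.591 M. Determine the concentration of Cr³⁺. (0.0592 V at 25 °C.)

7.4 × 10^-4 M

From the Nernst equation, log Q = n(E° − E)/0.0592 = 6(0.46 − 0.515)/0.0592 = -5.574, so Q = 2.66 × 10^-6.
With Q = [Cr³⁺]^2/[Co²⁺]^3 and the known concentrations, [Cr³⁺]^2 in the numerator gives [Cr³⁺] = 7.4 × 10^-4 M.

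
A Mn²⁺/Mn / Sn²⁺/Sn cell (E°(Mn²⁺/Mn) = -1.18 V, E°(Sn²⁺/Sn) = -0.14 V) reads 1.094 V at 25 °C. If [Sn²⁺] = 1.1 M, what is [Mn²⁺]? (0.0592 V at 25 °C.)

From the Nernst equation, log Q = n(E° − E)/0.0592 = 2(1.04 − 1.094)/0.0592 = -1.824, so Q = 0.0150.
With Q = [Mn²⁺]/[Sn²⁺] and the known concentrations, [Mn²⁺] in the numerator gives [Mn²⁺] = 0.016 M.

0.016 M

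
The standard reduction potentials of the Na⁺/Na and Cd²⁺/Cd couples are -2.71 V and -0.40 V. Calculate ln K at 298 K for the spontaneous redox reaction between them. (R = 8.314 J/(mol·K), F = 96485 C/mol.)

ln K = 179.9

E°_cell = -0.40 − (-2.71) = 2.31 V, with n = 2 electrons transferred.
At equilibrium E = 0, so the Nernst equation gives ln K = nFE°/RT = (2)(96485)(2.31)/((8.314)(298)) = 179.92.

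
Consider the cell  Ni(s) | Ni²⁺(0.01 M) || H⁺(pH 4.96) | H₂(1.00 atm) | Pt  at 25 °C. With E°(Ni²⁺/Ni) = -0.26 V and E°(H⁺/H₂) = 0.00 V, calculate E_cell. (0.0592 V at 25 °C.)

0.026 V

The hydrogen couple is the cathode, so E°_cell = 0.26 V; n = 2.
[H⁺] = 10^(−4.96) = 1.1 × 10^-5 M, and Q = [Ni²⁺]·P(H₂) / [H⁺]^2 = 8.32 × 10^7.
E = E° − (0.0592/2) log Q = 0.26 − (0.0592/2)(7.920) = 0.026 V.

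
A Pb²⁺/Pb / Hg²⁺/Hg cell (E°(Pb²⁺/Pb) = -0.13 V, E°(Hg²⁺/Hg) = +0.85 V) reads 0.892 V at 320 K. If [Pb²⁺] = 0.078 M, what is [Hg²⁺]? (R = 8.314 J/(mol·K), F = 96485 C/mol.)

From the Nernst equation, ln Q = nF(E° − E)/RT = 2×96485×(0.98 − 0.892)/(8.314×320) = 6.383, so Q = 592.
With Q = [Pb²⁺]/[Hg²⁺] and the known concentrations, [Hg²⁺] in the denominator gives [Hg²⁺] = 1.3 × 10^-4 M.

1.3 × 10^-4 M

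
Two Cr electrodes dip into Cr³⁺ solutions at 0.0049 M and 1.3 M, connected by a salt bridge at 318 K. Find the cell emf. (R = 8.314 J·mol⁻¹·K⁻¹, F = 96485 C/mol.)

0.051 V

Both half-cells are Cr³⁺/Cr, so E°_cell = 0. The concentrated side is the cathode; the cell reaction moves Cr³⁺ from high to low concentration with n = 3.
Q = [Cr³⁺]_dilute/[Cr³⁺]_conc = 0.0049/1.3 = 0.00377.
E = 0 − (RT/nF) ln Q = −((8.314×318)/(3×96485))(-5.581) = 0.0510 V.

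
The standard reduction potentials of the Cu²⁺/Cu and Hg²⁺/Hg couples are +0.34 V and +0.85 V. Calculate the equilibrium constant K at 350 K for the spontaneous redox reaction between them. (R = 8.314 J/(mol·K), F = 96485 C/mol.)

4.9 × 10^14

E°_cell = +0.85 − (+0.34) = 0.51 V, with n = 2 electrons transferred.
At equilibrium E = 0, so the Nernst equation gives ln K = nFE°/RT = (2)(96485)(0.51)/((8.314)(350)) = 33.82.
K = e^33.82 = 4.9 × 10^14.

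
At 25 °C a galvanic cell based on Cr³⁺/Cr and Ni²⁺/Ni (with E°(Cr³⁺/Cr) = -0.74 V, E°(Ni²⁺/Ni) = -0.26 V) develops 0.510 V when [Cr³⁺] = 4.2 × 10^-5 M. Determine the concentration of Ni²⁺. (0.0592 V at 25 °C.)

0.012 M

From the Nernst equation, log Q = n(E° − E)/0.0592 = 6(0.48 − 0.510)/0.0592 = -3.041, so Q = 9.11 × 10^-4.
With Q = [Cr³⁺]^2/[Ni²⁺]^3 and the known concentrations, [Ni²⁺]^3 in the denominator gives [Ni²⁺] = 0.012 M.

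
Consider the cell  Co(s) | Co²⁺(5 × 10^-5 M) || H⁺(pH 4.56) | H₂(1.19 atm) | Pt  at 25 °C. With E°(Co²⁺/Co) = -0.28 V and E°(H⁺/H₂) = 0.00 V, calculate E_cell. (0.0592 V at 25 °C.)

0.14 V

The hydrogen couple is the cathode, so E°_cell = 0.28 V; n = 2.
[H⁺] = 10^(−4.56) = 2.8 × 10^-5 M, and Q = [Co²⁺]·P(H₂) / [H⁺]^2 = 7.84 × 10^4.
E = E° − (0.0592/2) log Q = 0.28 − (0.0592/2)(4.895) = 0.135 V.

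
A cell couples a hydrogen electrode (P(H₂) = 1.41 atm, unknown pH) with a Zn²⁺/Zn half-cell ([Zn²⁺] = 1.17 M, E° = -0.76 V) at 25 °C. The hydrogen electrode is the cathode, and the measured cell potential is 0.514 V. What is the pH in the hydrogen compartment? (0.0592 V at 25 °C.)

pH = 4.05

E°_cell = 0.76 V and n = 2.
log Q = n(E° − E)/0.0592 = 2×(0.76 − 0.514)/0.0592 = 8.311.
With Q = [Zn²⁺]·P(H₂) / [H⁺]^2, solving for [H⁺] gives log[H⁺] = -4.047, so pH = 4.05.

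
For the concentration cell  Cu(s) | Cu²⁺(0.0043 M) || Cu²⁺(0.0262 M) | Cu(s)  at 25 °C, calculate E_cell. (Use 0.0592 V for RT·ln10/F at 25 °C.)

0.023 V

Both half-cells are Cu²⁺/Cu, so E°_cell = 0. The concentrated side is the cathode; the cell reaction moves Cu²⁺ from high to low concentration with n = 2.
Q = [Cu²⁺]_dilute/[Cu²⁺]_conc = 0.0043/0.0262 = 0.164.
E = 0 − (0.0592/2) log Q = −(0.0592/2)(-0.785) = 0.0232 V.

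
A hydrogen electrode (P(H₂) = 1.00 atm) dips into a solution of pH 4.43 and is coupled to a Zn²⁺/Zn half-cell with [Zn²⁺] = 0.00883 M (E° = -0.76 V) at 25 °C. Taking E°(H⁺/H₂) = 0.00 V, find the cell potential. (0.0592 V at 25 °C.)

The hydrogen couple is the cathode, so E°_cell = 0.76 V; n = 2.
[H⁺] = 10^(−4.43) = 3.7 × 10^-5 M, and Q = [Zn²⁺]·P(H₂) / [H⁺]^2 = 6.4 × 10^6.
E = E° − (0.0592/2) log Q = 0.76 − (0.0592/2)(6.806) = 0.559 V.

0.56 V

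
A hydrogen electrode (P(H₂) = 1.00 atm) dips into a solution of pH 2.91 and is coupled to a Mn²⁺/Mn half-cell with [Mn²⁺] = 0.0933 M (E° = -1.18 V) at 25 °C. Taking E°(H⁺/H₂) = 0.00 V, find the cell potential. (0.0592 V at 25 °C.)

1.04 V

The hydrogen couple is the cathode, so E°_cell = 1.18 V; n = 2.
[H⁺] = 10^(−2.91) = 0.0012 M, and Q = [Mn²⁺]·P(H₂) / [H⁺]^2 = 6.16 × 10^4.
E = E° − (0.0592/2) log Q = 1.18 − (0.0592/2)(4.790) = 1.038 V.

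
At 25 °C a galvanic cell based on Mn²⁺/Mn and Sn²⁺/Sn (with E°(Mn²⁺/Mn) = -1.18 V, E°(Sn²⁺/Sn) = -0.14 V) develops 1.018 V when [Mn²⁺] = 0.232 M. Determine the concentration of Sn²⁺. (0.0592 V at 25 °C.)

0.042 M

From the Nernst equation, log Q = n(E° − E)/0.0592 = 2(1.04 − 1.018)/0.0592 = 0.743, so Q = 5.54.
With Q = [Mn²⁺]/[Sn²⁺] and the known concentrations, [Sn²⁺] in the denominator gives [Sn²⁺] = 0.042 M.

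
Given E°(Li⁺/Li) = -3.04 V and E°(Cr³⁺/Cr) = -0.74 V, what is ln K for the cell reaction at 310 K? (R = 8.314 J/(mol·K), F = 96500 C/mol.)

ln K = 258.3

E°_cell = -0.74 − (-3.04) = 2.30 V, with n = 3 electrons transferred.
At equilibrium E = 0, so the Nernst equation gives ln K = nFE°/RT = (3)(96500)(2.30)/((8.314)(310)) = 258.35.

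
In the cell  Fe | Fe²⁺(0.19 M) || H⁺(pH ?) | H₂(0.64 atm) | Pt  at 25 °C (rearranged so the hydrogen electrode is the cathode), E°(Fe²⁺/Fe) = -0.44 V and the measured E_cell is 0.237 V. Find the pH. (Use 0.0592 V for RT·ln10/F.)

E°_cell = 0.44 V and n = 2.
log Q = n(E° − E)/0.0592 = 2×(0.44 − 0.237)/0.0592 = 6.858.
With Q = [Fe²⁺]·P(H₂) / [H⁺]^2, solving for [H⁺] gives log[H⁺] = -3.887, so pH = 3.89.

pH = 3.89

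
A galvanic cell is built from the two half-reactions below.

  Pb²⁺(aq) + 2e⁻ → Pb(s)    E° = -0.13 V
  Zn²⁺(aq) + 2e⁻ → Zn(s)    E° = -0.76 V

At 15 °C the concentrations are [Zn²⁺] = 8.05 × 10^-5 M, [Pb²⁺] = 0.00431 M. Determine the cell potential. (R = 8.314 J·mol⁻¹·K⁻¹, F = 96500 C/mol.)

0.679 V

The Pb²⁺/Pb couple has the higher reduction potential and acts as the cathode, so E°_cell = -0.13 − (-0.76) = 0.63 V.
Balancing electrons gives n = 2; the reaction quotient is Q = [Zn²⁺]/[Pb²⁺] = 0.0187.
E = E° − (RT/nF) ln Q = 0.63 − (8.314×288)/(2×96500) × (-3.980) = 0.630 + 0.049 = 0.679 V.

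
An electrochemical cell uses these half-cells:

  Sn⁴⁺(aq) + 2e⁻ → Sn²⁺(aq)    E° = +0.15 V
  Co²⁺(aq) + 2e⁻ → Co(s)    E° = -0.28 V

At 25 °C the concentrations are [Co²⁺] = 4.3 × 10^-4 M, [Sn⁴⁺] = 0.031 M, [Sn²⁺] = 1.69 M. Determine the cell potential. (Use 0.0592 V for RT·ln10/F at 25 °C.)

0.478 V

The Sn⁴⁺/Sn²⁺ couple has the higher reduction potential and acts as the cathode, so E°_cell = +0.15 − (-0.28) = 0.43 V.
Balancing electrons gives n = 2; the reaction quotient is Q = [Co²⁺]·[Sn²⁺]/[Sn⁴⁺] = 0.0234.
At 25 °C, E = E° − (0.0592/n) log Q = 0.43 − (0.0592/2)(-1.630) = 0.430 + 0.048 = 0.478 V.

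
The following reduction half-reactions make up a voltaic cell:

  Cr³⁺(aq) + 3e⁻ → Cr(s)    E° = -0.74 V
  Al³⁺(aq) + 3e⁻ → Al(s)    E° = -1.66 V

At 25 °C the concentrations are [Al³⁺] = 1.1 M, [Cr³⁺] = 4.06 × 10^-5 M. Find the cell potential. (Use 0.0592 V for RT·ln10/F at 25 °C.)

The Cr³⁺/Cr couple has the higher reduction potential and acts as the cathode, so E°_cell = -0.74 − (-1.66) = 0.92 V.
Balancing electrons gives n = 3; the reaction quotient is Q = [Al³⁺]/[Cr³⁺] = 2.71 × 10^4.
At 25 °C, E = E° − (0.0592/n) log Q = 0.92 − (0.0592/3)(4.433) = 0.920 − 0.087 = 0.833 V.

0.833 V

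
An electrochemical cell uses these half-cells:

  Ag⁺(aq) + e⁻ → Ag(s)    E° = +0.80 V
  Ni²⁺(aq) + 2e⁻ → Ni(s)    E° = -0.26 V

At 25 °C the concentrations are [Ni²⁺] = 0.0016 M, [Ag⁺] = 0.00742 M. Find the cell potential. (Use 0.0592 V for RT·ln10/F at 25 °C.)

The Ag⁺/Ag couple has the higher reduction potential and acts as the cathode, so E°_cell = +0.80 − (-0.26) = 1.06 V.
Balancing electrons gives n = 2; the reaction quotient is Q = [Ni²⁺]/[Ag⁺]^2 = 29.1.
At 25 °C, E = E° − (0.0592/n) log Q = 1.06 − (0.0592/2)(1.463) = 1.060 − 0.043 = 1.017 V.

1.02 V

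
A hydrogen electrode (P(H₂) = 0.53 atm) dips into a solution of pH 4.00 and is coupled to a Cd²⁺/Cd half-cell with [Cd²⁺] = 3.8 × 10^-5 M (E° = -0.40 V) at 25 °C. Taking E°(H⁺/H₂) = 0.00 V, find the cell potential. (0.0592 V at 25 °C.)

0.30 V

The hydrogen couple is the cathode, so E°_cell = 0.40 V; n = 2.
[H⁺] = 10^(−4.00) = 1 × 10^-4 M, and Q = [Cd²⁺]·P(H₂) / [H⁺]^2 = 2010.
E = E° − (0.0592/2) log Q = 0.40 − (0.0592/2)(3.304) = 0.302 V.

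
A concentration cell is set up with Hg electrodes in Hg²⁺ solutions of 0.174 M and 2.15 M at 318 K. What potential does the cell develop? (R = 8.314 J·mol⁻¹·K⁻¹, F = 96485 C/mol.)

0.034 V

Both half-cells are Hg²⁺/Hg, so E°_cell = 0. The concentrated side is the cathode; the cell reaction moves Hg²⁺ from high to low concentration with n = 2.
Q = [Hg²⁺]_dilute/[Hg²⁺]_conc = 0.174/2.15 = 0.0809.
E = 0 − (RT/nF) ln Q = −((8.314×318)/(2×96485))(-2.514) = 0.0344 V.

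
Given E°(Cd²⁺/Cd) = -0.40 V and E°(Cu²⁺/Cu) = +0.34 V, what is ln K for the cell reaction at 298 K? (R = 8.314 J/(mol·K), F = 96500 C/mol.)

E°_cell = +0.34 − (-0.40) = 0.74 V, with n = 2 electrons transferred.
At equilibrium E = 0, so the Nernst equation gives ln K = nFE°/RT = (2)(96500)(0.74)/((8.314)(298)) = 57.65.

ln K = 57.6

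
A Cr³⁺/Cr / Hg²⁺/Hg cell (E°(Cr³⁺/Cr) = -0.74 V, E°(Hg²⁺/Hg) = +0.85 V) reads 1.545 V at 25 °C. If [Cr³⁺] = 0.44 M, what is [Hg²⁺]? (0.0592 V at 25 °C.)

From the Nernst equation, log Q = n(E° − E)/0.0592 = 6(1.59 − 1.545)/0.0592 = 4.561, so Q = 3.64 × 10^4.
With Q = [Cr³⁺]^2/[Hg²⁺]^3 and the known concentrations, [Hg²⁺]^3 in the denominator gives [Hg²⁺] = 0.017 M.

0.017 M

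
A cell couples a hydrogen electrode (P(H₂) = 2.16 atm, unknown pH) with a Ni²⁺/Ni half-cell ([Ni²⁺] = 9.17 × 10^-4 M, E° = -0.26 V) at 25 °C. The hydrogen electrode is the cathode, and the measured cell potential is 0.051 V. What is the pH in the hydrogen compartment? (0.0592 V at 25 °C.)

E°_cell = 0.26 V and n = 2.
log Q = n(E° − E)/0.0592 = 2×(0.26 − 0.051)/0.0592 = 7.061.
With Q = [Ni²⁺]·P(H₂) / [H⁺]^2, solving for [H⁺] gives log[H⁺] = -4.882, so pH = 4.88.

pH = 4.88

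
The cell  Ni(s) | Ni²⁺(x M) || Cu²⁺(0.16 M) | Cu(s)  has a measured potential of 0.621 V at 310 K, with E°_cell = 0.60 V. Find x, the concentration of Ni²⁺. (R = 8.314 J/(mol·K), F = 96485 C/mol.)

From the Nernst equation, ln Q = nF(E° − E)/RT = 2×96485×(0.60 − 0.621)/(8.314×310) = -1.572, so Q = 0.208.
With Q = [Ni²⁺]/[Cu²⁺] and the known concentrations, [Ni²⁺] in the numerator gives [Ni²⁺] = 0.033 M.

0.033 M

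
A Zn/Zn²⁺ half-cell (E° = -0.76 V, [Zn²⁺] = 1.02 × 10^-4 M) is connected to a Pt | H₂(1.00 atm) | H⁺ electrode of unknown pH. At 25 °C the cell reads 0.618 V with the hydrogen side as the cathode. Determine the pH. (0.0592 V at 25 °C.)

pH = 4.39

E°_cell = 0.76 V and n = 2.
log Q = n(E° − E)/0.0592 = 2×(0.76 − 0.618)/0.0592 = 4.797.
With Q = [Zn²⁺]·P(H₂) / [H⁺]^2, solving for [H⁺] gives log[H⁺] = -4.394, so pH = 4.39.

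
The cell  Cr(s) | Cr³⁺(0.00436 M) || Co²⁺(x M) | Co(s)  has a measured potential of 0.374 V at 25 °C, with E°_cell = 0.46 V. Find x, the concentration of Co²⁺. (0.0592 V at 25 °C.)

From the Nernst equation, log Q = n(E° − E)/0.0592 = 6(0.46 − 0.374)/0.0592 = 8.716, so Q = 5.2 × 10^8.
With Q = [Cr³⁺]^2/[Co²⁺]^3 and the known concentrations, [Co²⁺]^3 in the denominator gives [Co²⁺] = 3.3 × 10^-5 M.

3.3 × 10^-5 M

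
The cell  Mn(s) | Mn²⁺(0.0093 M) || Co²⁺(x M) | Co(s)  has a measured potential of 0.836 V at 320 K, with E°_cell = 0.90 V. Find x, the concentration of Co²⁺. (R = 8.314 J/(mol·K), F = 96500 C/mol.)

9 × 10^-5 M

From the Nernst equation, ln Q = nF(E° − E)/RT = 2×96500×(0.90 − 0.836)/(8.314×320) = 4.643, so Q = 104.
With Q = [Mn²⁺]/[Co²⁺] and the known concentrations, [Co²⁺] in the denominator gives [Co²⁺] = 9 × 10^-5 M.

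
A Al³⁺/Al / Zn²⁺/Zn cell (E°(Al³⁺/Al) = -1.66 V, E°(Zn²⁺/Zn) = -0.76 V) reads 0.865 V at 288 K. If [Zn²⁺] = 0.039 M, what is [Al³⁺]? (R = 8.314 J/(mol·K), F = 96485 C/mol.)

0.53 M

From the Nernst equation, ln Q = nF(E° − E)/RT = 6×96485×(0.90 − 0.865)/(8.314×288) = 8.462, so Q = 4730.
With Q = [Al³⁺]^2/[Zn²⁺]^3 and the known concentrations, [Al³⁺]^2 in the numerator gives [Al³⁺] = 0.53 M.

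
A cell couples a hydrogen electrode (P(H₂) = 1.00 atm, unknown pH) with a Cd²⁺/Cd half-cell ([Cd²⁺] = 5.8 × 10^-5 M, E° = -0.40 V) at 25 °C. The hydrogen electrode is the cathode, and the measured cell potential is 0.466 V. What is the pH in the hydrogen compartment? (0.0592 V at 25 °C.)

E°_cell = 0.40 V and n = 2.
log Q = n(E° − E)/0.0592 = 2×(0.40 − 0.466)/0.0592 = -2.230.
With Q = [Cd²⁺]·P(H₂) / [H⁺]^2, solving for [H⁺] gives log[H⁺] = -1.003, so pH = 1.00.

pH = 1.00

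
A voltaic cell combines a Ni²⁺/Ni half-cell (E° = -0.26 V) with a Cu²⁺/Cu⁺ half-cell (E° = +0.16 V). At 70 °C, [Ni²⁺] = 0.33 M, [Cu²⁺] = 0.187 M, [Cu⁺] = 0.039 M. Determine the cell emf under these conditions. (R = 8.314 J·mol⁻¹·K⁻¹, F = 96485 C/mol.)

The Cu²⁺/Cu⁺ couple has the higher reduction potential and acts as the cathode, so E°_cell = +0.16 − (-0.26) = 0.42 V.
Balancing electrons gives n = 2; the reaction quotient is Q = [Ni²⁺]·[Cu⁺]^2/[Cu²⁺]^2 = 0.0144.
E = E° − (RT/nF) ln Q = 0.42 − (8.314×343)/(2×96485) × (-4.244) = 0.420 + 0.063 = 0.483 V.

0.483 V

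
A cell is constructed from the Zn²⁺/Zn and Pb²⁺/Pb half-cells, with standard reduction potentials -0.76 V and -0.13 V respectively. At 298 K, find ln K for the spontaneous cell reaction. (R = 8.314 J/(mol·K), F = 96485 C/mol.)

E°_cell = -0.13 − (-0.76) = 0.63 V, with n = 2 electrons transferred.
At equilibrium E = 0, so the Nernst equation gives ln K = nFE°/RT = (2)(96485)(0.63)/((8.314)(298)) = 49.07.

ln K = 49.1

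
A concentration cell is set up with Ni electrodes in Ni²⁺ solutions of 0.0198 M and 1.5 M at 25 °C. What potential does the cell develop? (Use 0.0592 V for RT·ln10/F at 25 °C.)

0.056 V

Both half-cells are Ni²⁺/Ni, so E°_cell = 0. The concentrated side is the cathode; the cell reaction moves Ni²⁺ from high to low concentration with n = 2.
Q = [Ni²⁺]_dilute/[Ni²⁺]_conc = 0.0198/1.5 = 0.0132.
E = 0 − (0.0592/2) log Q = −(0.0592/2)(-1.879) = 0.0556 V.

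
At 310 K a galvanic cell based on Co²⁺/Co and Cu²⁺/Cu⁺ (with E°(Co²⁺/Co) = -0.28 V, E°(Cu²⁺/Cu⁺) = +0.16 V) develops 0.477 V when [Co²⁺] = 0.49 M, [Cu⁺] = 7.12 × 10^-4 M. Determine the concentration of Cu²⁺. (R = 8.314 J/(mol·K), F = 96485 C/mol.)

0.002 M

From the Nernst equation, ln Q = nF(E° − E)/RT = 2×96485×(0.44 − 0.477)/(8.314×310) = -2.770, so Q = 0.0626.
With Q = [Co²⁺]·[Cu⁺]^2/[Cu²⁺]^2 and the known concentrations, [Cu²⁺]^2 in the denominator gives [Cu²⁺] = 0.002 M.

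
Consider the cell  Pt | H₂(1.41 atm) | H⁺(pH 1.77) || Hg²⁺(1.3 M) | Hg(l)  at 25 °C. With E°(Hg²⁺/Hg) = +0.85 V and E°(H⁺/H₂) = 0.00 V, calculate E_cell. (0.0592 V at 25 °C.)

The Hg²⁺/Hg couple is the cathode, so E°_cell = 0.85 V; n = 2.
[H⁺] = 10^(−1.77) = 0.017 M, and Q = [H⁺]^2 / ([Hg²⁺]·P(H₂)) = 1.57 × 10^-4.
E = E° − (0.0592/2) log Q = 0.85 − (0.0592/2)(-3.803) = 0.963 V.

0.96 V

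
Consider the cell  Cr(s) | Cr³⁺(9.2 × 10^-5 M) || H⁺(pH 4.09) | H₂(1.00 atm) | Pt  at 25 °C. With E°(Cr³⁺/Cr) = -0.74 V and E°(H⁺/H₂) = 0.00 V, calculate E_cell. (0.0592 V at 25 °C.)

0.58 V

The hydrogen couple is the cathode, so E°_cell = 0.74 V; n = 6.
[H⁺] = 10^(−4.09) = 8.1 × 10^-5 M, and Q = [Cr³⁺]^2·P(H₂)^3 / [H⁺]^6 = 2.93 × 10^16.
E = E° − (0.0592/6) log Q = 0.74 − (0.0592/6)(16.468) = 0.578 V.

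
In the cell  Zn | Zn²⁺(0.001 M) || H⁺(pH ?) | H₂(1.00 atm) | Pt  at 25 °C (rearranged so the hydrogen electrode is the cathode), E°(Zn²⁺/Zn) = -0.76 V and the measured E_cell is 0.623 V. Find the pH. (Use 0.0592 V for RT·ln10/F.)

E°_cell = 0.76 V and n = 2.
log Q = n(E° − E)/0.0592 = 2×(0.76 − 0.623)/0.0592 = 4.628.
With Q = [Zn²⁺]·P(H₂) / [H⁺]^2, solving for [H⁺] gives log[H⁺] = -3.814, so pH = 3.81.

pH = 3.81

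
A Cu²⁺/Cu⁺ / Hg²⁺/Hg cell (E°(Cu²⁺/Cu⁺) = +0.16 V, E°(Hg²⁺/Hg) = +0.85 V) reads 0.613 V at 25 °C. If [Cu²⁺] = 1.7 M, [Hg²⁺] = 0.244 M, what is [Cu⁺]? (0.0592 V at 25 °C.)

From the Nernst equation, log Q = n(E° − E)/0.0592 = 2(0.69 − 0.613)/0.0592 = 2.601, so Q = 399.
With Q = [Cu²⁺]^2/([Cu⁺]^2·[Hg²⁺]) and the known concentrations, [Cu⁺]^2 in the denominator gives [Cu⁺] = 0.17 M.

0.17 M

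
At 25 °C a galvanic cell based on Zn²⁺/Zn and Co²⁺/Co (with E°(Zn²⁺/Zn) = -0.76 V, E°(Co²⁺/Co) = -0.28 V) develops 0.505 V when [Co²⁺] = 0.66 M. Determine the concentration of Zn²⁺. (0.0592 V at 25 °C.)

0.094 M

From the Nernst equation, log Q = n(E° − E)/0.0592 = 2(0.48 − 0.505)/0.0592 = -0.845, so Q = 0.143.
With Q = [Zn²⁺]/[Co²⁺] and the known concentrations, [Zn²⁺] in the numerator gives [Zn²⁺] = 0.094 M.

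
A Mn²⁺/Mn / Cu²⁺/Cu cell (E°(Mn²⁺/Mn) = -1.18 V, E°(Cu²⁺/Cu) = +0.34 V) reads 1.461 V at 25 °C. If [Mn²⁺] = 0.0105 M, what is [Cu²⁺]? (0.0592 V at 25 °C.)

1.1 × 10^-4 M

From the Nernst equation, log Q = n(E° − E)/0.0592 = 2(1.52 − 1.461)/0.0592 = 1.993, so Q = 98.5.
With Q = [Mn²⁺]/[Cu²⁺] and the known concentrations, [Cu²⁺] in the denominator gives [Cu²⁺] = 1.1 × 10^-4 M.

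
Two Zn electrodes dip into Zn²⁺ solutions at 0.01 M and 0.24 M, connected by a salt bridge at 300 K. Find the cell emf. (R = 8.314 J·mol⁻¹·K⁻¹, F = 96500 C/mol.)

0.041 V

Both half-cells are Zn²⁺/Zn, so E°_cell = 0. The concentrated side is the cathode; the cell reaction moves Zn²⁺ from high to low concentration with n = 2.
Q = [Zn²⁺]_dilute/[Zn²⁺]_conc = 0.01/0.24 = 0.0417.
E = 0 − (RT/nF) ln Q = −((8.314×300)/(2×96500))(-3.178) = 0.0411 V.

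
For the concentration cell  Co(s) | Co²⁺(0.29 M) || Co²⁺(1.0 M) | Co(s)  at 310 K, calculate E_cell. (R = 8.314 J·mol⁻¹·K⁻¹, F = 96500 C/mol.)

Both half-cells are Co²⁺/Co, so E°_cell = 0. The concentrated side is the cathode; the cell reaction moves Co²⁺ from high to low concentration with n = 2.
Q = [Co²⁺]_dilute/[Co²⁺]_conc = 0.29/1.0 = 0.290.
E = 0 − (RT/nF) ln Q = −((8.314×310)/(2×96500))(-1.238) = 0.0165 V.

0.017 V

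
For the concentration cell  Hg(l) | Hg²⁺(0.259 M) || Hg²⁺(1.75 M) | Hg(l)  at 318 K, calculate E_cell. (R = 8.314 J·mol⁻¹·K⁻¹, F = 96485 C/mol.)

Both half-cells are Hg²⁺/Hg, so E°_cell = 0. The concentrated side is the cathode; the cell reaction moves Hg²⁺ from high to low concentration with n = 2.
Q = [Hg²⁺]_dilute/[Hg²⁺]_conc = 0.259/1.75 = 0.148.
E = 0 − (RT/nF) ln Q = −((8.314×318)/(2×96485))(-1.911) = 0.0262 V.

0.026 V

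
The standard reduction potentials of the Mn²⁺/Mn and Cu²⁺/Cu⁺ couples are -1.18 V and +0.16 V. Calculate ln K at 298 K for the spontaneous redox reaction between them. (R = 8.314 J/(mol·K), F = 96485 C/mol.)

E°_cell = +0.16 − (-1.18) = 1.34 V, with n = 2 electrons transferred.
At equilibrium E = 0, so the Nernst equation gives ln K = nFE°/RT = (2)(96485)(1.34)/((8.314)(298)) = 104.37.

ln K = 104.4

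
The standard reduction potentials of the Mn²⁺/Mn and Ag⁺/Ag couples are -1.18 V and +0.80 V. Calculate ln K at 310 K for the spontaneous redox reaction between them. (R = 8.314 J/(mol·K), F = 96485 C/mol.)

ln K = 148.2

E°_cell = +0.80 − (-1.18) = 1.98 V, with n = 2 electrons transferred.
At equilibrium E = 0, so the Nernst equation gives ln K = nFE°/RT = (2)(96485)(1.98)/((8.314)(310)) = 148.25.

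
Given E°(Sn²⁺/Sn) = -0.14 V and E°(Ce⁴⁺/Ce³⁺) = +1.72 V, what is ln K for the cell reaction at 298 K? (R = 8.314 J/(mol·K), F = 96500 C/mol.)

E°_cell = +1.72 − (-0.14) = 1.86 V, with n = 2 electrons transferred.
At equilibrium E = 0, so the Nernst equation gives ln K = nFE°/RT = (2)(96500)(1.86)/((8.314)(298)) = 144.89.

ln K = 144.9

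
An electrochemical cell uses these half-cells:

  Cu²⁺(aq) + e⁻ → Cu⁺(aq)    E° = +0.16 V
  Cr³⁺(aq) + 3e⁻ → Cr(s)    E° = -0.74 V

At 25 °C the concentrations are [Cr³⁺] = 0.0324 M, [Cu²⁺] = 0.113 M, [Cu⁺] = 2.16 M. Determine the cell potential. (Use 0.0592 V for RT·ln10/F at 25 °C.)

0.854 V

The Cu²⁺/Cu⁺ couple has the higher reduction potential and acts as the cathode, so E°_cell = +0.16 − (-0.74) = 0.90 V.
Balancing electrons gives n = 3; the reaction quotient is Q = [Cr³⁺]·[Cu⁺]^3/[Cu²⁺]^3 = 226.
At 25 °C, E = E° − (0.0592/n) log Q = 0.90 − (0.0592/3)(2.355) = 0.900 − 0.046 = 0.854 V.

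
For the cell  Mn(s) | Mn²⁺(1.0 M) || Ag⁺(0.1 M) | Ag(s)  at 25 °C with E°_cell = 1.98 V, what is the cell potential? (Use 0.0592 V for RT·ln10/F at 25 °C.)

Balancing electrons gives n = 2; the reaction quotient is Q = [Mn²⁺]/[Ag⁺]^2 = 100.
At 25 °C, E = E° − (0.0592/n) log Q = 1.98 − (0.0592/2)(2.000) = 1.980 − 0.059 = 1.921 V.

1.92 V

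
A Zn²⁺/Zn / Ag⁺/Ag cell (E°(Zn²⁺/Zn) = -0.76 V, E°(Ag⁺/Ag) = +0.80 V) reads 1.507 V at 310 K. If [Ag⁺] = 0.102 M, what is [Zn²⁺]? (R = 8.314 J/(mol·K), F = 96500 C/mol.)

0.55 M

From the Nernst equation, ln Q = nF(E° − E)/RT = 2×96500×(1.56 − 1.507)/(8.314×310) = 3.969, so Q = 52.9.
With Q = [Zn²⁺]/[Ag⁺]^2 and the known concentrations, [Zn²⁺] in the numerator gives [Zn²⁺] = 0.55 M.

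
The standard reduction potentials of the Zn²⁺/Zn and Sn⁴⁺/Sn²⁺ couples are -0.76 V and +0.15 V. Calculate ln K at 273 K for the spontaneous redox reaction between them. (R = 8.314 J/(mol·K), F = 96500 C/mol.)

ln K = 77.4

E°_cell = +0.15 − (-0.76) = 0.91 V, with n = 2 electrons transferred.
At equilibrium E = 0, so the Nernst equation gives ln K = nFE°/RT = (2)(96500)(0.91)/((8.314)(273)) = 77.38.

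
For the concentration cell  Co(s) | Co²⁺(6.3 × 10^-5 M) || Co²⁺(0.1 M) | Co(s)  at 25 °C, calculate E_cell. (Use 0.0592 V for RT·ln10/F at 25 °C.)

0.095 V

Both half-cells are Co²⁺/Co, so E°_cell = 0. The concentrated side is the cathode; the cell reaction moves Co²⁺ from high to low concentration with n = 2.
Q = [Co²⁺]_dilute/[Co²⁺]_conc = 6.3 × 10^-5/0.1 = 6.3 × 10^-4.
E = 0 − (0.0592/2) log Q = −(0.0592/2)(-3.201) = 0.0947 V.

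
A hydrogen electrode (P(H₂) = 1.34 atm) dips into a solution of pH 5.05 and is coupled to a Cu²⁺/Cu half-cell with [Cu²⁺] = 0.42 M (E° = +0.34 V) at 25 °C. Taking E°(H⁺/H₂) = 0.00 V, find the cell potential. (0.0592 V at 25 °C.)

The Cu²⁺/Cu couple is the cathode, so E°_cell = 0.34 V; n = 2.
[H⁺] = 10^(−5.05) = 8.9 × 10^-6 M, and Q = [H⁺]^2 / ([Cu²⁺]·P(H₂)) = 1.41 × 10^-10.
E = E° − (0.0592/2) log Q = 0.34 − (0.0592/2)(-9.850) = 0.632 V.

0.63 V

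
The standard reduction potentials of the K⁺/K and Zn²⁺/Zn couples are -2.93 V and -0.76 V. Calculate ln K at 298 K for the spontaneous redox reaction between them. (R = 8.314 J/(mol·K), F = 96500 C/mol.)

ln K = 169.0

E°_cell = -0.76 − (-2.93) = 2.17 V, with n = 2 electrons transferred.
At equilibrium E = 0, so the Nernst equation gives ln K = nFE°/RT = (2)(96500)(2.17)/((8.314)(298)) = 169.04.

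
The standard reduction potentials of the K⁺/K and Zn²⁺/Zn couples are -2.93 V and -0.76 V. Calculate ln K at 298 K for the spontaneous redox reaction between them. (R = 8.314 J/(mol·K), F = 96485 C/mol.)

ln K = 169.0

E°_cell = -0.76 − (-2.93) = 2.17 V, with n = 2 electrons transferred.
At equilibrium E = 0, so the Nernst equation gives ln K = nFE°/RT = (2)(96485)(2.17)/((8.314)(298)) = 169.01.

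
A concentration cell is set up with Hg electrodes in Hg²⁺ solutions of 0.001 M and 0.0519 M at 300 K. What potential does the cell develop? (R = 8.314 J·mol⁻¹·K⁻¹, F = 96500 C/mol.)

0.051 V

Both half-cells are Hg²⁺/Hg, so E°_cell = 0. The concentrated side is the cathode; the cell reaction moves Hg²⁺ from high to low concentration with n = 2.
Q = [Hg²⁺]_dilute/[Hg²⁺]_conc = 0.001/0.0519 = 0.0193.
E = 0 − (RT/nF) ln Q = −((8.314×300)/(2×96500))(-3.949) = 0.0510 V.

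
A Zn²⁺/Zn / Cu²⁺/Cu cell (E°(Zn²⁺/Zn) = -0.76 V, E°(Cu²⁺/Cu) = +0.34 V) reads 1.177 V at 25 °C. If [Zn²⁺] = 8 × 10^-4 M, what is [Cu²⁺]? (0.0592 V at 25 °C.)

From the Nernst equation, log Q = n(E° − E)/0.0592 = 2(1.10 − 1.177)/0.0592 = -2.601, so Q = 0.00250.
With Q = [Zn²⁺]/[Cu²⁺] and the known concentrations, [Cu²⁺] in the denominator gives [Cu²⁺] = 0.32 M.

0.32 M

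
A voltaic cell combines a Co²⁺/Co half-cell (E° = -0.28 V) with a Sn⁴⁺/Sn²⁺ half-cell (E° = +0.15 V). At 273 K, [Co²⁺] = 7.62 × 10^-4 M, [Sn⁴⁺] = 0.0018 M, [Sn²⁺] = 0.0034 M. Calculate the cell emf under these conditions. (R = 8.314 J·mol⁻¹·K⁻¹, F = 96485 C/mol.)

The Sn⁴⁺/Sn²⁺ couple has the higher reduction potential and acts as the cathode, so E°_cell = +0.15 − (-0.28) = 0.43 V.
Balancing electrons gives n = 2; the reaction quotient is Q = [Co²⁺]·[Sn²⁺]/[Sn⁴⁺] = 0.00144.
E = E° − (RT/nF) ln Q = 0.43 − (8.314×273)/(2×96485) × (-6.544) = 0.430 + 0.077 = 0.507 V.

0.507 V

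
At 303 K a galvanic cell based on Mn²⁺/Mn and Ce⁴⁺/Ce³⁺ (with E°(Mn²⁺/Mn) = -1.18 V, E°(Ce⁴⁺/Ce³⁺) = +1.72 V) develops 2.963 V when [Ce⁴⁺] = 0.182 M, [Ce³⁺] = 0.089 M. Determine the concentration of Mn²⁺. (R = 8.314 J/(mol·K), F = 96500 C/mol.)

0.034 M

From the Nernst equation, ln Q = nF(E° − E)/RT = 2×96500×(2.90 − 2.963)/(8.314×303) = -4.827, so Q = 0.00801.
With Q = [Mn²⁺]·[Ce³⁺]^2/[Ce⁴⁺]^2 and the known concentrations, [Mn²⁺] in the numerator gives [Mn²⁺] = 0.034 M.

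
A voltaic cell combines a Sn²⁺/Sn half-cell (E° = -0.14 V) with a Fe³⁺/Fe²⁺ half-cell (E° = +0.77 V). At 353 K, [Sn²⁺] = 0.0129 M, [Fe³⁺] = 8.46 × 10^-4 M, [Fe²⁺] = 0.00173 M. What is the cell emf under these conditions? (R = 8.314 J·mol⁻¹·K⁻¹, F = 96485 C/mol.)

The Fe³⁺/Fe²⁺ couple has the higher reduction potential and acts as the cathode, so E°_cell = +0.77 − (-0.14) = 0.91 V.
Balancing electrons gives n = 2; the reaction quotient is Q = [Sn²⁺]·[Fe²⁺]^2/[Fe³⁺]^2 = 0.0539.
E = E° − (RT/nF) ln Q = 0.91 − (8.314×353)/(2×96485) × (-2.920) = 0.910 + 0.044 = 0.954 V.

0.954 V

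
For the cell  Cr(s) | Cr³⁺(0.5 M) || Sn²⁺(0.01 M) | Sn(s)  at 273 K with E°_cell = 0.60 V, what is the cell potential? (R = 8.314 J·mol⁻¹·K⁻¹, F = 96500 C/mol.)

Balancing electrons gives n = 6; the reaction quotient is Q = [Cr³⁺]^2/[Sn²⁺]^3 = 2.5 × 10^5.
E = E° − (RT/nF) ln Q = 0.60 − (8.314×273)/(6×96500) × (12.429) = 0.600 − 0.049 = 0.551 V.

0.551 V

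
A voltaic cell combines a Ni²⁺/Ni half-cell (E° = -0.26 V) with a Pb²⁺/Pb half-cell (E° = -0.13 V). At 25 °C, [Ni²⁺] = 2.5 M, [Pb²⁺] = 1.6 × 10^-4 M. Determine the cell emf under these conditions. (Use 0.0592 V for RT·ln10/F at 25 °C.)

0.006 V

The Pb²⁺/Pb couple has the higher reduction potential and acts as the cathode, so E°_cell = -0.13 − (-0.26) = 0.13 V.
Balancing electrons gives n = 2; the reaction quotient is Q = [Ni²⁺]/[Pb²⁺] = 1.56 × 10^4.
At 25 °C, E = E° − (0.0592/n) log Q = 0.13 − (0.0592/2)(4.194) = 0.130 − 0.124 = 0.006 V.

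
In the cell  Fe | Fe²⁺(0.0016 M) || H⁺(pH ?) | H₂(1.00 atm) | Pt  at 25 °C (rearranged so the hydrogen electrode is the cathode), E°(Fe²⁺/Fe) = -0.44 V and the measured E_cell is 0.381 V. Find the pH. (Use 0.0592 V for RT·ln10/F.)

pH = 2.39

E°_cell = 0.44 V and n = 2.
log Q = n(E° − E)/0.0592 = 2×(0.44 − 0.381)/0.0592 = 1.993.
With Q = [Fe²⁺]·P(H₂) / [H⁺]^2, solving for [H⁺] gives log[H⁺] = -2.395, so pH = 2.39.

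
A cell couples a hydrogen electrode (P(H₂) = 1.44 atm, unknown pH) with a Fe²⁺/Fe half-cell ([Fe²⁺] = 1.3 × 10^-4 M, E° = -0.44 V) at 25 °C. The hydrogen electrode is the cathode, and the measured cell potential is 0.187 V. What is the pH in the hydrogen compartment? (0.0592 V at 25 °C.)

pH = 6.14

E°_cell = 0.44 V and n = 2.
log Q = n(E° − E)/0.0592 = 2×(0.44 − 0.187)/0.0592 = 8.547.
With Q = [Fe²⁺]·P(H₂) / [H⁺]^2, solving for [H⁺] gives log[H⁺] = -6.137, so pH = 6.14.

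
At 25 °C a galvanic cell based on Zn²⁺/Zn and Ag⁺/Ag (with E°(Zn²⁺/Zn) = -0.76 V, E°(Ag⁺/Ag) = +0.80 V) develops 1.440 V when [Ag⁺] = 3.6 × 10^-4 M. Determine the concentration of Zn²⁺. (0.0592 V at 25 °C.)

0.0015 M

From the Nernst equation, log Q = n(E° − E)/0.0592 = 2(1.56 − 1.440)/0.0592 = 4.054, so Q = 1.13 × 10^4.
With Q = [Zn²⁺]/[Ag⁺]^2 and the known concentrations, [Zn²⁺] in the numerator gives [Zn²⁺] = 0.0015 M.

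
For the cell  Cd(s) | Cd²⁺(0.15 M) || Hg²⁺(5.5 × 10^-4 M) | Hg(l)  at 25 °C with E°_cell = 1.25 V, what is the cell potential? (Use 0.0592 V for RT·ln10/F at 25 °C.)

1.18 V

Balancing electrons gives n = 2; the reaction quotient is Q = [Cd²⁺]/[Hg²⁺] = 273.
At 25 °C, E = E° − (0.0592/n) log Q = 1.25 − (0.0592/2)(2.436) = 1.250 − 0.072 = 1.178 V.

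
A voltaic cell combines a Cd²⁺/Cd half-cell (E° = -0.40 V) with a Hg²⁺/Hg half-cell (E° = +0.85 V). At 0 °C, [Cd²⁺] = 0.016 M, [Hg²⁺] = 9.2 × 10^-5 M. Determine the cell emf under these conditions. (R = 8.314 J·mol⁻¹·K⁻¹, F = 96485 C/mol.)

The Hg²⁺/Hg couple has the higher reduction potential and acts as the cathode, so E°_cell = +0.85 − (-0.40) = 1.25 V.
Balancing electrons gives n = 2; the reaction quotient is Q = [Cd²⁺]/[Hg²⁺] = 174.
E = E° − (RT/nF) ln Q = 1.25 − (8.314×273)/(2×96485) × (5.159) = 1.250 − 0.061 = 1.189 V.

1.19 V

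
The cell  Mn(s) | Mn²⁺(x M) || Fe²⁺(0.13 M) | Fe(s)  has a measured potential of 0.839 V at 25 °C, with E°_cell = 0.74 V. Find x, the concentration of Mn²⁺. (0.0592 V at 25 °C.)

5.9 × 10^-5 M

From the Nernst equation, log Q = n(E° − E)/0.0592 = 2(0.74 − 0.839)/0.0592 = -3.345, so Q = 4.52 × 10^-4.
With Q = [Mn²⁺]/[Fe²⁺] and the known concentrations, [Mn²⁺] in the numerator gives [Mn²⁺] = 5.9 × 10^-5 M.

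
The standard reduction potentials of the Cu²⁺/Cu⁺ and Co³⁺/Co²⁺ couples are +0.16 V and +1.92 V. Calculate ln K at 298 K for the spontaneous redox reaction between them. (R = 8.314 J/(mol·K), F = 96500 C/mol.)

ln K = 68.6

E°_cell = +1.92 − (+0.16) = 1.76 V, with n = 1 electron transferred.
At equilibrium E = 0, so the Nernst equation gives ln K = nFE°/RT = (1)(96500)(1.76)/((8.314)(298)) = 68.55.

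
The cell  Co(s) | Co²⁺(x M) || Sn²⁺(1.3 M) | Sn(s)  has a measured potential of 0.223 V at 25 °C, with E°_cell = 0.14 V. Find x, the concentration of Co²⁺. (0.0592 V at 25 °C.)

From the Nernst equation, log Q = n(E° − E)/0.0592 = 2(0.14 − 0.223)/0.0592 = -2.804, so Q = 0.00157.
With Q = [Co²⁺]/[Sn²⁺] and the known concentrations, [Co²⁺] in the numerator gives [Co²⁺] = 0.002 M.

0.002 M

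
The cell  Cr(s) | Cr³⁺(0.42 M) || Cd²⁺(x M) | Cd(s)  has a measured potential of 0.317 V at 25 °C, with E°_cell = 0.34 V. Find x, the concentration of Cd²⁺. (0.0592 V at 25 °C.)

0.094 M

From the Nernst equation, log Q = n(E° − E)/0.0592 = 6(0.34 − 0.317)/0.0592 = 2.331, so Q = 214.
With Q = [Cr³⁺]^2/[Cd²⁺]^3 and the known concentrations, [Cd²⁺]^3 in the denominator gives [Cd²⁺] = 0.094 M.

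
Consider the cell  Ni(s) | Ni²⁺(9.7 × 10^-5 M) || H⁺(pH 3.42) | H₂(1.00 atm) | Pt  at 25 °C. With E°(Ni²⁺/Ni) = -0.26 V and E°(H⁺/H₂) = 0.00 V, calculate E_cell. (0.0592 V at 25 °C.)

The hydrogen couple is the cathode, so E°_cell = 0.26 V; n = 2.
[H⁺] = 10^(−3.42) = 3.8 × 10^-4 M, and Q = [Ni²⁺]·P(H₂) / [H⁺]^2 = 671.
E = E° − (0.0592/2) log Q = 0.26 − (0.0592/2)(2.827) = 0.176 V.

0.18 V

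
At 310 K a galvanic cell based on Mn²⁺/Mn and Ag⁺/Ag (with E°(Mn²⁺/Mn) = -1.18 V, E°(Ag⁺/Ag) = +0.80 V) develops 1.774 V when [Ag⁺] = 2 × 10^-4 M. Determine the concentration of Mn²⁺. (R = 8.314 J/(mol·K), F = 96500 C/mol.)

From the Nernst equation, ln Q = nF(E° − E)/RT = 2×96500×(1.98 − 1.774)/(8.314×310) = 15.426, so Q = 5.01 × 10^6.
With Q = [Mn²⁺]/[Ag⁺]^2 and the known concentrations, [Mn²⁺] in the numerator gives [Mn²⁺] = 0.2 M.

0.2 M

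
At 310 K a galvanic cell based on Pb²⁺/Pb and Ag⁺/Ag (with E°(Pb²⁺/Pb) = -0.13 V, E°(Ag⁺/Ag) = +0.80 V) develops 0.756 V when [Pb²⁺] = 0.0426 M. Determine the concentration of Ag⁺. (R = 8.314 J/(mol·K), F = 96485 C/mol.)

From the Nernst equation, ln Q = nF(E° − E)/RT = 2×96485×(0.93 − 0.756)/(8.314×310) = 13.028, so Q = 4.55 × 10^5.
With Q = [Pb²⁺]/[Ag⁺]^2 and the known concentrations, [Ag⁺]^2 in the denominator gives [Ag⁺] = 3.1 × 10^-4 M.

3.1 × 10^-4 M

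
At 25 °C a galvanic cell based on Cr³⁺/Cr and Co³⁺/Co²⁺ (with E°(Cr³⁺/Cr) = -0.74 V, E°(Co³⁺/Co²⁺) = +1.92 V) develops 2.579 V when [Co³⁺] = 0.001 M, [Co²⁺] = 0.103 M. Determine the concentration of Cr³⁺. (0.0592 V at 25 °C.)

From the Nernst equation, log Q = n(E° − E)/0.0592 = 3(2.66 − 2.579)/0.0592 = 4.105, so Q = 1.27 × 10^4.
With Q = [Cr³⁺]·[Co²⁺]^3/[Co³⁺]^3 and the known concentrations, [Cr³⁺] in the numerator gives [Cr³⁺] = 0.012 M.

0.012 M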